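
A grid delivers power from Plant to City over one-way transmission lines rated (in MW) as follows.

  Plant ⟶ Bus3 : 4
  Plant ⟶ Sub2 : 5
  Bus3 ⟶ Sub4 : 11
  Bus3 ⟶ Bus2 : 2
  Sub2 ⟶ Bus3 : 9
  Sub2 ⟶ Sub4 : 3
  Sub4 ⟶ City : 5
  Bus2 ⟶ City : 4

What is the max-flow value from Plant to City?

Augment Plant→Bus3→Sub4→City: bottleneck 4, flow now 4.
Augment Plant→Sub2→Sub4→City: bottleneck 1, flow now 5.
Augment Plant→Sub2→Bus3→Bus2→City: bottleneck 2, flow now 7.
No augmenting path remains; maximum flow = 7.
In the residual graph, reachable from Plant: {Plant, Bus3, Sub2, Sub4}.
Min-cut edges: Bus3→Bus2 (2), Sub4→City (5); capacity 2 + 5 = 7.
This cut is saturated, so no flow can exceed 7.

7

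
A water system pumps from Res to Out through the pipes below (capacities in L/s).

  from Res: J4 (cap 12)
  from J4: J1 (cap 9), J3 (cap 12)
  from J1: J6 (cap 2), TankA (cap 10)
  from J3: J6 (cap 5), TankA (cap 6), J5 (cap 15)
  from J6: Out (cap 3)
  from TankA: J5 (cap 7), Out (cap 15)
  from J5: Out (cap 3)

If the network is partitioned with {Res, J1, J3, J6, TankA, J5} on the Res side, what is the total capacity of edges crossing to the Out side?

Edges leaving {Res, J1, J3, J6, TankA, J5}: Res→J4 (12), J6→Out (3), TankA→Out (15), J5→Out (3).
Cut capacity = 12 + 3 + 15 + 3 = 33.

33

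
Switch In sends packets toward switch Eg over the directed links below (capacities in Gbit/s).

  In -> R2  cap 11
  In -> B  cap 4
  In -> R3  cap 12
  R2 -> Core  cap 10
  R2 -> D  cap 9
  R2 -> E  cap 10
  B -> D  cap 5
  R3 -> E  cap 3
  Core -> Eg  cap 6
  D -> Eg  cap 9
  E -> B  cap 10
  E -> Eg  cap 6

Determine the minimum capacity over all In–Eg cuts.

Augment In→R2→Core→Eg: bottleneck 6, flow now 6.
Augment In→R2→D→Eg: bottleneck 5, flow now 11.
Augment In→B→D→Eg: bottleneck 4, flow now 15.
Augment In→R3→E→Eg: bottleneck 3, flow now 18.
No augmenting path remains; maximum flow = 18.
By max-flow min-cut, the minimum cut capacity equals the max flow.
In the residual graph, reachable from In: {In, R3}.
Min-cut edges: In→R2 (11), In→B (4), R3→E (3); capacity 11 + 4 + 3 = 18.

18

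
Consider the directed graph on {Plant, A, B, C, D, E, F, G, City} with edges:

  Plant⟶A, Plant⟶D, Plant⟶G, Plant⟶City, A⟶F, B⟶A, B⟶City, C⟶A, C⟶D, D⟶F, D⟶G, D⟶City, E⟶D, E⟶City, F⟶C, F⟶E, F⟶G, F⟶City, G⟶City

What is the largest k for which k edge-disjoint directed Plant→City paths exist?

4

Assign every edge capacity 1; by Menger, the answer equals the max flow.
Path Plant→City (+1); total 1.
Path Plant→D→City (+1); total 2.
Path Plant→G→City (+1); total 3.
Path Plant→A→F→City (+1); total 4.
No residual Plant→City path; max flow = 4.
Certifying cut of size 4: {Plant→A, Plant→City, Plant→D, Plant→G}.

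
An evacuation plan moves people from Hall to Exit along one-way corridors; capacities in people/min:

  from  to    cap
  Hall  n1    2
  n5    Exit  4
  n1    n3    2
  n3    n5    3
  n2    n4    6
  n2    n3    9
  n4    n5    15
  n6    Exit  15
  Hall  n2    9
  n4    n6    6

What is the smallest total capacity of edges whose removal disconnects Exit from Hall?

Augment Hall→n1→n3→n5→Exit: bottleneck 2, flow now 2.
Augment Hall→n2→n3→n5→Exit: bottleneck 1, flow now 3.
Augment Hall→n2→n4→n5→Exit: bottleneck 1, flow now 4.
Augment Hall→n2→n4→n6→Exit: bottleneck 5, flow now 9.
No augmenting path remains; maximum flow = 9.
By max-flow min-cut, the minimum cut capacity equals the max flow.
In the residual graph, reachable from Hall: {Hall, n1, n2, n3}.
Min-cut edges: n2→n4 (6), n3→n5 (3); capacity 6 + 3 = 9.

9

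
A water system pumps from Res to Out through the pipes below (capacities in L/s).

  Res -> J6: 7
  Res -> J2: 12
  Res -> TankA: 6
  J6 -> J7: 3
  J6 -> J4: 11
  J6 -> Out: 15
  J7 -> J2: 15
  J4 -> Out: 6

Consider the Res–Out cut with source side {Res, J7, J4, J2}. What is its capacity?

19

Edges leaving {Res, J7, J4, J2}: Res→J6 (7), Res→TankA (6), J4→Out (6).
Cut capacity = 7 + 6 + 6 = 19.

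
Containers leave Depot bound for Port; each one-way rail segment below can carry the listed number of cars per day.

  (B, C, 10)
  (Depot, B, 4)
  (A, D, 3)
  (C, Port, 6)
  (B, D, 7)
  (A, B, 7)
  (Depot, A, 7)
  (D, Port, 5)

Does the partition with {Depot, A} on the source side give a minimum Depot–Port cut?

No — its capacity is 14, but the minimum cut has capacity 11.

Given cut capacity: 4 + 7 + 3 = 14.
Augment Depot→A→D→Port: bottleneck 3, flow now 3.
Augment Depot→B→C→Port: bottleneck 4, flow now 7.
Augment Depot→A→B→C→Port: bottleneck 2, flow now 9.
Augment Depot→A→B→D→Port: bottleneck 2, flow now 11.
No augmenting path remains; maximum flow = 11.
In the residual graph, reachable from Depot: {Depot}.
Min-cut edges: Depot→A (7), Depot→B (4); capacity 7 + 4 = 11.
Cut capacity 14 exceeds the max flow 11, so it is not minimum.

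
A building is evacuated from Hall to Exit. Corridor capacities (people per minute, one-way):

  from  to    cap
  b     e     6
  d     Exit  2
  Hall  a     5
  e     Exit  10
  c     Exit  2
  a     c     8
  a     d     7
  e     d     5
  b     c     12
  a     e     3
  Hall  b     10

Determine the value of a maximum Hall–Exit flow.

Augment Hall→a→c→Exit: bottleneck 2, flow now 2.
Augment Hall→a→d→Exit: bottleneck 2, flow now 4.
Augment Hall→a→e→Exit: bottleneck 1, flow now 5.
Augment Hall→b→e→Exit: bottleneck 6, flow now 11.
Augment Hall→b→c→a→e→Exit: bottleneck 2, flow now 13. (uses reverse residual edge)
No augmenting path remains; maximum flow = 13.
In the residual graph, reachable from Hall: {Hall, b, c}.
Min-cut edges: Hall→a (5), b→e (6), c→Exit (2); capacity 5 + 6 + 2 = 13.
This cut is saturated, so no flow can exceed 13.

13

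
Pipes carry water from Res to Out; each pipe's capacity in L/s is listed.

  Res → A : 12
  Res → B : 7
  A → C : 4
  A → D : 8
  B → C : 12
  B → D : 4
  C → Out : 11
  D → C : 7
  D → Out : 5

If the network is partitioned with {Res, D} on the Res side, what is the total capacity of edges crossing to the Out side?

31

Edges leaving {Res, D}: Res→A (12), Res→B (7), D→C (7), D→Out (5).
Cut capacity = 12 + 7 + 7 + 5 = 31.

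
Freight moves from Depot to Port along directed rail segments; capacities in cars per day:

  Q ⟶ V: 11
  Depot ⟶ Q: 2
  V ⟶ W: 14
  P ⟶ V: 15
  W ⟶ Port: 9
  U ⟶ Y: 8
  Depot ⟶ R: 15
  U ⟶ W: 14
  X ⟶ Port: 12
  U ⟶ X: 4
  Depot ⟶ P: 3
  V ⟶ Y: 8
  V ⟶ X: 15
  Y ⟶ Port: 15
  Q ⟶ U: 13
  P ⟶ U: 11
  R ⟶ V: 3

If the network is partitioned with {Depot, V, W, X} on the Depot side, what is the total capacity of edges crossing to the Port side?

Edges leaving {Depot, V, W, X}: Depot→P (3), Depot→Q (2), Depot→R (15), V→Y (8), W→Port (9), X→Port (12).
Cut capacity = 3 + 2 + 15 + 8 + 9 + 12 = 49.

49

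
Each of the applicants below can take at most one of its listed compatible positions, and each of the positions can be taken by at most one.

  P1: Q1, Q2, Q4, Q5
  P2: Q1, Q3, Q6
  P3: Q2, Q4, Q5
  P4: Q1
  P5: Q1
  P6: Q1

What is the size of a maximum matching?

4

Unit-capacity flow: source→left, listed edges, right→sink; max matching = max flow.
Augmenting path P1→Q1 (+1); matched 1.
Augmenting path P2→Q3 (+1); matched 2.
Augmenting path P3→Q2 (+1); matched 3.
Augmenting path P4→Q1→P1→Q4 (+1); matched 4.
No augmenting path remains; maximum matching = 4.
König certificate: {P1, P2, P3, Q1} is a vertex cover of size 4 (every listed pair touches it), so no matching can be larger.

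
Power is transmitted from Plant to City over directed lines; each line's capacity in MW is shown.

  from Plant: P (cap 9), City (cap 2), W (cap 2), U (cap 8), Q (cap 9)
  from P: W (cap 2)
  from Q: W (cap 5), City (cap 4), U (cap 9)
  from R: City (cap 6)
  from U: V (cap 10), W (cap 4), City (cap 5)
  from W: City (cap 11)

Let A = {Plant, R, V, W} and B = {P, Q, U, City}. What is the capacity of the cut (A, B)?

45

Edges leaving {Plant, R, V, W}: Plant→P (9), Plant→Q (9), Plant→U (8), Plant→City (2), R→City (6), W→City (11).
Cut capacity = 9 + 9 + 8 + 2 + 6 + 11 = 45.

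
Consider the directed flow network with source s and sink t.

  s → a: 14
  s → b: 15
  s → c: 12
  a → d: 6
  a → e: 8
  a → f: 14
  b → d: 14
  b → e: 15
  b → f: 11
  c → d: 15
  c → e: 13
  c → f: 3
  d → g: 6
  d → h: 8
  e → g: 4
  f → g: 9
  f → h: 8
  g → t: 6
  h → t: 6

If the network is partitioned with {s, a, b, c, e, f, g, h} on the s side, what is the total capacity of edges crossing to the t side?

Edges leaving {s, a, b, c, e, f, g, h}: a→d (6), b→d (14), c→d (15), g→t (6), h→t (6).
Cut capacity = 6 + 14 + 15 + 6 + 6 = 47.

47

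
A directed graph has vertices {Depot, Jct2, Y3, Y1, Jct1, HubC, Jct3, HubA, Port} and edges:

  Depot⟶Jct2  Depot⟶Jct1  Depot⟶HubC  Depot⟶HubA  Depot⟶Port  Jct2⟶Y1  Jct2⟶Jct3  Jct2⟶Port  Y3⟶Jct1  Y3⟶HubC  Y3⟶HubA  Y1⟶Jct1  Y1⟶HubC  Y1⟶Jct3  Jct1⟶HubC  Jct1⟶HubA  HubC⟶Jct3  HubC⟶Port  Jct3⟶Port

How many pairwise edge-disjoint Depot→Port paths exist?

Assign every edge capacity 1; by Menger, the answer equals the max flow.
Path Depot→Port (+1); total 1.
Path Depot→Jct2→Port (+1); total 2.
Path Depot→HubC→Port (+1); total 3.
Path Depot→Jct1→HubC→Jct3→Port (+1); total 4.
No residual Depot→Port path; max flow = 4.
Certifying cut of size 4: {Depot→HubC, Depot→Jct1, Depot→Jct2, Depot→Port}.

4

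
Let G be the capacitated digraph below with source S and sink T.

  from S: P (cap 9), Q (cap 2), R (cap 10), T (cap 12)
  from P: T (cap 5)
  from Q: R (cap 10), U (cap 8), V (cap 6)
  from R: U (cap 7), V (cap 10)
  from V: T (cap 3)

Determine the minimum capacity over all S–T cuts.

Augment S→T: bottleneck 12, flow now 12.
Augment S→P→T: bottleneck 5, flow now 17.
Augment S→Q→V→T: bottleneck 2, flow now 19.
Augment S→R→V→T: bottleneck 1, flow now 20.
No augmenting path remains; maximum flow = 20.
By max-flow min-cut, the minimum cut capacity equals the max flow.
In the residual graph, reachable from S: {S, P, Q, R, U, V}.
Min-cut edges: S→T (12), P→T (5), V→T (3); capacity 12 + 5 + 3 = 20.

20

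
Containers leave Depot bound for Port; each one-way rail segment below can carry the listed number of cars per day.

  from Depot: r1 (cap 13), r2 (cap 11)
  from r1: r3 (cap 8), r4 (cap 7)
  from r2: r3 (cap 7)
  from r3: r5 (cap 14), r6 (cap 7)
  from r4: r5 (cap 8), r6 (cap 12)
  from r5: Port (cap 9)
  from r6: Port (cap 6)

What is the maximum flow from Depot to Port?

Augment Depot→r1→r3→r5→Port: bottleneck 8, flow now 8.
Augment Depot→r1→r4→r5→Port: bottleneck 1, flow now 9.
Augment Depot→r1→r4→r6→Port: bottleneck 4, flow now 13.
Augment Depot→r2→r3→r6→Port: bottleneck 2, flow now 15.
No augmenting path remains; maximum flow = 15.
In the residual graph, reachable from Depot: {Depot, r1, r2, r3, r4, r5, r6}.
Min-cut edges: r5→Port (9), r6→Port (6); capacity 9 + 6 = 15.
This cut is saturated, so no flow can exceed 15.

15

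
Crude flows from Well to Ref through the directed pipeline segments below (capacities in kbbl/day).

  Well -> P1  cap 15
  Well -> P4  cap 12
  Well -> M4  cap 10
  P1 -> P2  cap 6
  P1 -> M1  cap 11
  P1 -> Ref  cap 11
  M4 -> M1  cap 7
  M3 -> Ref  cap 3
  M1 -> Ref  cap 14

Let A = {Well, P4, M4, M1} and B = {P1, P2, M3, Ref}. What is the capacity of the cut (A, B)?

Edges leaving {Well, P4, M4, M1}: Well→P1 (15), M1→Ref (14).
Cut capacity = 15 + 14 = 29.

29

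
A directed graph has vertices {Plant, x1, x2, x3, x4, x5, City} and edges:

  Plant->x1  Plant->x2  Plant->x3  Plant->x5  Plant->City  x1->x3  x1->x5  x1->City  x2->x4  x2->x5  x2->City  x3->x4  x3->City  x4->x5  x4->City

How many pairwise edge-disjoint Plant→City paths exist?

Assign every edge capacity 1; by Menger, the answer equals the max flow.
Path Plant→City (+1); total 1.
Path Plant→x1→City (+1); total 2.
Path Plant→x2→City (+1); total 3.
Path Plant→x3→City (+1); total 4.
No residual Plant→City path; max flow = 4.
Certifying cut of size 4: {Plant→City, Plant→x1, Plant→x2, Plant→x3}.

4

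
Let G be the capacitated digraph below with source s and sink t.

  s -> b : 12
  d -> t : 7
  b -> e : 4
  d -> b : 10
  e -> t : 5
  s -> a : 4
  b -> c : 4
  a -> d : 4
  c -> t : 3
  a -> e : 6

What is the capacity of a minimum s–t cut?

Augment s→a→d→t: bottleneck 4, flow now 4.
Augment s→b→c→t: bottleneck 3, flow now 7.
Augment s→b→e→t: bottleneck 4, flow now 11.
No augmenting path remains; maximum flow = 11.
By max-flow min-cut, the minimum cut capacity equals the max flow.
In the residual graph, reachable from s: {s, b, c}.
Min-cut edges: s→a (4), b→e (4), c→t (3); capacity 4 + 4 + 3 = 11.

11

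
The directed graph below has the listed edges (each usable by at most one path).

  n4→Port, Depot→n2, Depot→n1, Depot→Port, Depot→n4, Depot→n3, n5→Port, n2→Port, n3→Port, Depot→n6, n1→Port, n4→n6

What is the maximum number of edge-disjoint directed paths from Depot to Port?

Assign every edge capacity 1; by Menger, the answer equals the max flow.
Path Depot→Port (+1); total 1.
Path Depot→n1→Port (+1); total 2.
Path Depot→n2→Port (+1); total 3.
Path Depot→n3→Port (+1); total 4.
Path Depot→n4→Port (+1); total 5.
No residual Depot→Port path; max flow = 5.
Certifying cut of size 5: {Depot→Port, Depot→n1, Depot→n2, Depot→n3, Depot→n4}.

5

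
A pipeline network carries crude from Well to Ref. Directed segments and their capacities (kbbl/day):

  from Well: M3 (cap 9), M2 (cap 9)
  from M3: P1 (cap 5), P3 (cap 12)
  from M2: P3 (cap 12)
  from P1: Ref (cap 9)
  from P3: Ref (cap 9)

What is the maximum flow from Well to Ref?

Augment Well→M3→P1→Ref: bottleneck 5, flow now 5.
Augment Well→M3→P3→Ref: bottleneck 4, flow now 9.
Augment Well→M2→P3→Ref: bottleneck 5, flow now 14.
No augmenting path remains; maximum flow = 14.
In the residual graph, reachable from Well: {Well, M3, M2, P3}.
Min-cut edges: M3→P1 (5), P3→Ref (9); capacity 5 + 9 = 14.
This cut is saturated, so no flow can exceed 14.

14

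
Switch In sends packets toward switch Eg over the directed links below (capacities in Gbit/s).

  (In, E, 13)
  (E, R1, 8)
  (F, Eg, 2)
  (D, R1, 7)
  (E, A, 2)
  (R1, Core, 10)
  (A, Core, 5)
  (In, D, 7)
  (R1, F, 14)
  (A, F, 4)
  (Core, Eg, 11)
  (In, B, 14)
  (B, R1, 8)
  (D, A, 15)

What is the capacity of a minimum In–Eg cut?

13

Augment In→E→A→Core→Eg: bottleneck 2, flow now 2.
Augment In→E→R1→Core→Eg: bottleneck 8, flow now 10.
Augment In→D→A→Core→Eg: bottleneck 1, flow now 11.
Augment In→D→A→F→Eg: bottleneck 2, flow now 13.
No augmenting path remains; maximum flow = 13.
By max-flow min-cut, the minimum cut capacity equals the max flow.
In the residual graph, reachable from In: {In, E, D, B, A, R1, Core, F}.
Min-cut edges: Core→Eg (11), F→Eg (2); capacity 11 + 2 = 13.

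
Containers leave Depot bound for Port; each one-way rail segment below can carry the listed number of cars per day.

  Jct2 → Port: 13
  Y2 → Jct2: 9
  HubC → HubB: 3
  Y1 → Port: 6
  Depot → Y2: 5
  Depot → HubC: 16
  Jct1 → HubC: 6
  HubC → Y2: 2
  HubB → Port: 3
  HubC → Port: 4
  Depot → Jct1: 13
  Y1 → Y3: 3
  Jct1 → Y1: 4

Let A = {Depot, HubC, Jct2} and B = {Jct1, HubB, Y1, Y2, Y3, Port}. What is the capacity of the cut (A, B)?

40

Edges leaving {Depot, HubC, Jct2}: Depot→Jct1 (13), Depot→Y2 (5), HubC→HubB (3), HubC→Y2 (2), HubC→Port (4), Jct2→Port (13).
Cut capacity = 13 + 5 + 3 + 2 + 4 + 13 = 40.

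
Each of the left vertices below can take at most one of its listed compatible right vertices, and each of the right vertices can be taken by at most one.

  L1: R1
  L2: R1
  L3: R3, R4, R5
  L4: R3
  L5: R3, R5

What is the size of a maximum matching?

4

Unit-capacity flow: source→left, listed edges, right→sink; max matching = max flow.
Augmenting path L1→R1 (+1); matched 1.
Augmenting path L3→R3 (+1); matched 2.
Augmenting path L5→R5 (+1); matched 3.
Augmenting path L4→R3→L3→R4 (+1); matched 4.
No augmenting path remains; maximum matching = 4.
König certificate: {L3, L4, L5, R1} is a vertex cover of size 4 (every listed pair touches it), so no matching can be larger.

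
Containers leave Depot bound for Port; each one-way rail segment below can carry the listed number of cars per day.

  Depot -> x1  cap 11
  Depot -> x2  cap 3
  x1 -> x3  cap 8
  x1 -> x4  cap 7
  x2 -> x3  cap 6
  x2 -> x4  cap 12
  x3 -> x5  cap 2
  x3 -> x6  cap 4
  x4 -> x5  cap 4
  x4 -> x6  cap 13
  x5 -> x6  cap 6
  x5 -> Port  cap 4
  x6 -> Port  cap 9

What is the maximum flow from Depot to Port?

13

Augment Depot→x1→x3→x5→Port: bottleneck 2, flow now 2.
Augment Depot→x1→x3→x6→Port: bottleneck 4, flow now 6.
Augment Depot→x1→x4→x5→Port: bottleneck 2, flow now 8.
Augment Depot→x1→x4→x6→Port: bottleneck 3, flow now 11.
Augment Depot→x2→x4→x6→Port: bottleneck 2, flow now 13.
No augmenting path remains; maximum flow = 13.
In the residual graph, reachable from Depot: {Depot, x1, x2, x3, x4, x5, x6}.
Min-cut edges: x5→Port (4), x6→Port (9); capacity 4 + 9 = 13.
This cut is saturated, so no flow can exceed 13.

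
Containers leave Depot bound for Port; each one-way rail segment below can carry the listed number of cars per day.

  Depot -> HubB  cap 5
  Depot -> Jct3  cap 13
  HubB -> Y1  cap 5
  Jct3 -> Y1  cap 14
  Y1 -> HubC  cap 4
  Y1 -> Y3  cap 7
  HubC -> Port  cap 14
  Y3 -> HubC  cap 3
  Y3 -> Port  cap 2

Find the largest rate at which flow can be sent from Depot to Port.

9

Augment Depot→HubB→Y1→HubC→Port: bottleneck 4, flow now 4.
Augment Depot→HubB→Y1→Y3→Port: bottleneck 1, flow now 5.
Augment Depot→Jct3→Y1→Y3→Port: bottleneck 1, flow now 6.
Augment Depot→Jct3→Y1→Y3→HubC→Port: bottleneck 3, flow now 9.
No augmenting path remains; maximum flow = 9.
In the residual graph, reachable from Depot: {Depot, HubB, Jct3, Y1, Y3}.
Min-cut edges: Y1→HubC (4), Y3→HubC (3), Y3→Port (2); capacity 4 + 3 + 2 = 9.
This cut is saturated, so no flow can exceed 9.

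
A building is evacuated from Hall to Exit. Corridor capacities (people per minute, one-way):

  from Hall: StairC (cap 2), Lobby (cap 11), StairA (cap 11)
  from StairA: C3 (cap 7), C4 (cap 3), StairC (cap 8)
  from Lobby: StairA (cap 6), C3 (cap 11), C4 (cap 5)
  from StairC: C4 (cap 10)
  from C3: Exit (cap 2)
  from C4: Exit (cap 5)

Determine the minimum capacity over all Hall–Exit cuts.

7

Augment Hall→StairA→C3→Exit: bottleneck 2, flow now 2.
Augment Hall→StairA→C4→Exit: bottleneck 3, flow now 5.
Augment Hall→Lobby→C4→Exit: bottleneck 2, flow now 7.
No augmenting path remains; maximum flow = 7.
By max-flow min-cut, the minimum cut capacity equals the max flow.
In the residual graph, reachable from Hall: {Hall, StairA, Lobby, StairC, C3, C4}.
Min-cut edges: C3→Exit (2), C4→Exit (5); capacity 2 + 5 = 7.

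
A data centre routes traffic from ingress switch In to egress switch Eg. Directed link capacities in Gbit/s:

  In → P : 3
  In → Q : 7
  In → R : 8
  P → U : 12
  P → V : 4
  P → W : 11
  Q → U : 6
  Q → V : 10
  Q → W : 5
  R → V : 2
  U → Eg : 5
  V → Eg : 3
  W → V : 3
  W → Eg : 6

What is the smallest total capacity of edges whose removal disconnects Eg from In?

Augment In→P→U→Eg: bottleneck 3, flow now 3.
Augment In→Q→U→Eg: bottleneck 2, flow now 5.
Augment In→Q→V→Eg: bottleneck 3, flow now 8.
Augment In→Q→W→Eg: bottleneck 2, flow now 10.
Augment In→R→V→Q→W→Eg: bottleneck 2, flow now 12. (uses reverse residual edge)
No augmenting path remains; maximum flow = 12.
By max-flow min-cut, the minimum cut capacity equals the max flow.
In the residual graph, reachable from In: {In, R}.
Min-cut edges: In→P (3), In→Q (7), R→V (2); capacity 3 + 7 + 2 = 12.

12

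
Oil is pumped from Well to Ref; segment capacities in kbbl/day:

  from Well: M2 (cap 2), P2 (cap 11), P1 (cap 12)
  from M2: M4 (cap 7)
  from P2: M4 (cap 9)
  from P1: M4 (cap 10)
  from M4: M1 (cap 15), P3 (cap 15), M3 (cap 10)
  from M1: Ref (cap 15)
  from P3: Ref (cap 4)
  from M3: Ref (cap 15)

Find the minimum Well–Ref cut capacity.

Augment Well→M2→M4→M1→Ref: bottleneck 2, flow now 2.
Augment Well→P2→M4→M1→Ref: bottleneck 9, flow now 11.
Augment Well→P1→M4→M1→Ref: bottleneck 4, flow now 15.
Augment Well→P1→M4→P3→Ref: bottleneck 4, flow now 19.
Augment Well→P1→M4→M3→Ref: bottleneck 2, flow now 21.
No augmenting path remains; maximum flow = 21.
By max-flow min-cut, the minimum cut capacity equals the max flow.
In the residual graph, reachable from Well: {Well, P2, P1}.
Min-cut edges: Well→M2 (2), P2→M4 (9), P1→M4 (10); capacity 2 + 9 + 10 = 21.

21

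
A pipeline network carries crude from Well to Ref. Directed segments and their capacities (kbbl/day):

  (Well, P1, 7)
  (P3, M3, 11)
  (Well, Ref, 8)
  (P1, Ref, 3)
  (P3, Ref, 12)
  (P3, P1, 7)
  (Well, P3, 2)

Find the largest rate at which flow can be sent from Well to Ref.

Augment Well→Ref: bottleneck 8, flow now 8.
Augment Well→P3→Ref: bottleneck 2, flow now 10.
Augment Well→P1→Ref: bottleneck 3, flow now 13.
No augmenting path remains; maximum flow = 13.
In the residual graph, reachable from Well: {Well, P1}.
Min-cut edges: Well→P3 (2), Well→Ref (8), P1→Ref (3); capacity 2 + 8 + 3 = 13.
This cut is saturated, so no flow can exceed 13.

13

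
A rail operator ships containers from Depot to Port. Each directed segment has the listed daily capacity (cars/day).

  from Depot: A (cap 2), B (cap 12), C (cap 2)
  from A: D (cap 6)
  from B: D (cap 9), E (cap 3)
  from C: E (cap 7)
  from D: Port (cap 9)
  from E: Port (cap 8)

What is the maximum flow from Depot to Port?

Augment Depot→A→D→Port: bottleneck 2, flow now 2.
Augment Depot→B→D→Port: bottleneck 7, flow now 9.
Augment Depot→B→E→Port: bottleneck 3, flow now 12.
Augment Depot→C→E→Port: bottleneck 2, flow now 14.
No augmenting path remains; maximum flow = 14.
In the residual graph, reachable from Depot: {Depot, A, B, D}.
Min-cut edges: Depot→C (2), B→E (3), D→Port (9); capacity 2 + 3 + 9 = 14.
This cut is saturated, so no flow can exceed 14.

14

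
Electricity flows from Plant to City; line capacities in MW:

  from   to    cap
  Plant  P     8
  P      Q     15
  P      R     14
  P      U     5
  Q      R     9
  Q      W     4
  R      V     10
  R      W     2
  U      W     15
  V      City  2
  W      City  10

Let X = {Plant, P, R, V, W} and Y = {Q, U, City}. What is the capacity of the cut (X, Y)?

32

Edges leaving {Plant, P, R, V, W}: P→Q (15), P→U (5), V→City (2), W→City (10).
Cut capacity = 15 + 5 + 2 + 10 = 32.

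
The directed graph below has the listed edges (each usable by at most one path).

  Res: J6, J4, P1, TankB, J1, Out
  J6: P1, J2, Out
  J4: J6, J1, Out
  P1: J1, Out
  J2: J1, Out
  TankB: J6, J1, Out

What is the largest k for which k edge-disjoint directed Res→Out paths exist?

5

Assign every edge capacity 1; by Menger, the answer equals the max flow.
Path Res→Out (+1); total 1.
Path Res→J6→Out (+1); total 2.
Path Res→J4→Out (+1); total 3.
Path Res→P1→Out (+1); total 4.
Path Res→TankB→Out (+1); total 5.
No residual Res→Out path; max flow = 5.
Certifying cut of size 5: {Res→J4, Res→J6, Res→Out, Res→P1, Res→TankB}.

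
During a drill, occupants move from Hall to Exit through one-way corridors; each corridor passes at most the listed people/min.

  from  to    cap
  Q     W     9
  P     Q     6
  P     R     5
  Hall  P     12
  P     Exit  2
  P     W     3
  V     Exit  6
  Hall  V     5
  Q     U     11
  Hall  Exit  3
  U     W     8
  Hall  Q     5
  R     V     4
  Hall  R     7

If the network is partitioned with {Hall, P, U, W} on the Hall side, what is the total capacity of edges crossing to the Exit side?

Edges leaving {Hall, P, U, W}: Hall→Q (5), Hall→R (7), Hall→V (5), Hall→Exit (3), P→Q (6), P→R (5), P→Exit (2).
Cut capacity = 5 + 7 + 5 + 3 + 6 + 5 + 2 = 33.

33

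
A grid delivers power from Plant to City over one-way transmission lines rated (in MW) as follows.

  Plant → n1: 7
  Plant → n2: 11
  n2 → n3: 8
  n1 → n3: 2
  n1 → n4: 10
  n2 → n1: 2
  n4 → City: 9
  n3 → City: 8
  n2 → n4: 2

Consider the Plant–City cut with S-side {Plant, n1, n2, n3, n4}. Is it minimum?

Given cut capacity: 8 + 9 = 17.
Augment Plant→n1→n3→City: bottleneck 2, flow now 2.
Augment Plant→n1→n4→City: bottleneck 5, flow now 7.
Augment Plant→n2→n3→City: bottleneck 6, flow now 13.
Augment Plant→n2→n4→City: bottleneck 2, flow now 15.
Augment Plant→n2→n1→n4→City: bottleneck 2, flow now 17.
No augmenting path remains; maximum flow = 17.
Cut capacity 17 equals the max flow, so it is a minimum cut.

Yes — it is a minimum cut (capacity 17).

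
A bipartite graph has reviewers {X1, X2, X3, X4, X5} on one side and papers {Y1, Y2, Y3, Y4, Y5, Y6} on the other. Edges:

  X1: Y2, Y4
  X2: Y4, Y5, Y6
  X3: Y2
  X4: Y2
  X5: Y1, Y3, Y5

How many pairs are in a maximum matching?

4

Unit-capacity flow: source→left, listed edges, right→sink; max matching = max flow.
Augmenting path X1→Y2 (+1); matched 1.
Augmenting path X2→Y4 (+1); matched 2.
Augmenting path X5→Y1 (+1); matched 3.
Augmenting path X3→Y2→X1→Y4→X2→Y5 (+1); matched 4.
No augmenting path remains; maximum matching = 4.
König certificate: {X1, X2, X5, Y2} is a vertex cover of size 4 (every listed pair touches it), so no matching can be larger.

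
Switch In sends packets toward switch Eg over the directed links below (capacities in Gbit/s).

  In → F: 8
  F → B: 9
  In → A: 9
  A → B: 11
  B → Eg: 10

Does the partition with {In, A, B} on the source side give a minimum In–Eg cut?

Given cut capacity: 8 + 10 = 18.
Augment In→A→B→Eg: bottleneck 9, flow now 9.
Augment In→F→B→Eg: bottleneck 1, flow now 10.
No augmenting path remains; maximum flow = 10.
In the residual graph, reachable from In: {In, A, F, B}.
Min-cut edges: B→Eg (10); capacity 10 = 10.
Cut capacity 18 exceeds the max flow 10, so it is not minimum.

No — its capacity is 18, but the minimum cut has capacity 10.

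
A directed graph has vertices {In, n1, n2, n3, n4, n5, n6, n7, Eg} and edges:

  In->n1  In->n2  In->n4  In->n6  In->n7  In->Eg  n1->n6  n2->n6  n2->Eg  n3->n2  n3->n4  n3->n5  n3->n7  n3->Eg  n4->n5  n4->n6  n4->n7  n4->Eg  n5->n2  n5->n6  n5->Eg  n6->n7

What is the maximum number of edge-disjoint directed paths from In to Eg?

3

Assign every edge capacity 1; by Menger, the answer equals the max flow.
Path In→Eg (+1); total 1.
Path In→n2→Eg (+1); total 2.
Path In→n4→Eg (+1); total 3.
No residual In→Eg path; max flow = 3.
Certifying cut of size 3: {In→Eg, In→n2, In→n4}.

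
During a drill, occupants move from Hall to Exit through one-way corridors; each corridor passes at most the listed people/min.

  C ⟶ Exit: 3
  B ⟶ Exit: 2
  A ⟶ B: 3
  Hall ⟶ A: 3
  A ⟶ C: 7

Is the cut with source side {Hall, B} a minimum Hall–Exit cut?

Given cut capacity: 3 + 2 = 5.
Augment Hall→A→B→Exit: bottleneck 2, flow now 2.
Augment Hall→A→C→Exit: bottleneck 1, flow now 3.
No augmenting path remains; maximum flow = 3.
In the residual graph, reachable from Hall: {Hall}.
Min-cut edges: Hall→A (3); capacity 3 = 3.
Cut capacity 5 exceeds the max flow 3, so it is not minimum.

No — its capacity is 5, but the minimum cut has capacity 3.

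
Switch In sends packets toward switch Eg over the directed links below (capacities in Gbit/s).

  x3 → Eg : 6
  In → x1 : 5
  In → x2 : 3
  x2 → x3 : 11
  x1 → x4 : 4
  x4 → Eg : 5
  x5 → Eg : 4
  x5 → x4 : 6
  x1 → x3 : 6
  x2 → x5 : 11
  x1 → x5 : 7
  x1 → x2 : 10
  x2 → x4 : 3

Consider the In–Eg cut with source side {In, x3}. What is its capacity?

14

Edges leaving {In, x3}: In→x1 (5), In→x2 (3), x3→Eg (6).
Cut capacity = 5 + 3 + 6 = 14.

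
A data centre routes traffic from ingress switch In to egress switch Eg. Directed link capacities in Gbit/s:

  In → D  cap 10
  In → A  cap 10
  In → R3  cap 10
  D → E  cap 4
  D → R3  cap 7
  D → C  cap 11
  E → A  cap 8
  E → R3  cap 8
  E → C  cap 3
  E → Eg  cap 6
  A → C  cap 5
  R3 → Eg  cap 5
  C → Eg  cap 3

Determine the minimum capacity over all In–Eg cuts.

Augment In→R3→Eg: bottleneck 5, flow now 5.
Augment In→D→E→Eg: bottleneck 4, flow now 9.
Augment In→D→C→Eg: bottleneck 3, flow now 12.
No augmenting path remains; maximum flow = 12.
By max-flow min-cut, the minimum cut capacity equals the max flow.
In the residual graph, reachable from In: {In, D, A, R3, C}.
Min-cut edges: D→E (4), R3→Eg (5), C→Eg (3); capacity 4 + 5 + 3 = 12.

12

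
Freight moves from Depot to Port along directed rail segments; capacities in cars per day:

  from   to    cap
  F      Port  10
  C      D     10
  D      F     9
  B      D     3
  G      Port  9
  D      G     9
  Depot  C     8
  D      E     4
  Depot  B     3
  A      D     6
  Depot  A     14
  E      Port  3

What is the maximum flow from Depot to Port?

Augment Depot→A→D→E→Port: bottleneck 3, flow now 3.
Augment Depot→A→D→F→Port: bottleneck 3, flow now 6.
Augment Depot→B→D→F→Port: bottleneck 3, flow now 9.
Augment Depot→C→D→F→Port: bottleneck 3, flow now 12.
Augment Depot→C→D→G→Port: bottleneck 5, flow now 17.
No augmenting path remains; maximum flow = 17.
In the residual graph, reachable from Depot: {Depot, A}.
Min-cut edges: Depot→B (3), Depot→C (8), A→D (6); capacity 3 + 8 + 6 = 17.
This cut is saturated, so no flow can exceed 17.

17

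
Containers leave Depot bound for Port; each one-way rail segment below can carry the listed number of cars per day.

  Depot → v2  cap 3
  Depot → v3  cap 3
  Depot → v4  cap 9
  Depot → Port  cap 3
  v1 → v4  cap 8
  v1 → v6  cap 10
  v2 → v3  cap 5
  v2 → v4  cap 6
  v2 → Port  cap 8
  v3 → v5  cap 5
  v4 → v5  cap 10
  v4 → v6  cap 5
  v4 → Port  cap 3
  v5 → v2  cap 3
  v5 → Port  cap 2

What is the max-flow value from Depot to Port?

14

Augment Depot→Port: bottleneck 3, flow now 3.
Augment Depot→v2→Port: bottleneck 3, flow now 6.
Augment Depot→v4→Port: bottleneck 3, flow now 9.
Augment Depot→v3→v5→Port: bottleneck 2, flow now 11.
Augment Depot→v3→v5→v2→Port: bottleneck 1, flow now 12.
Augment Depot→v4→v5→v2→Port: bottleneck 2, flow now 14.
No augmenting path remains; maximum flow = 14.
In the residual graph, reachable from Depot: {Depot, v3, v4, v5, v6}.
Min-cut edges: Depot→v2 (3), Depot→Port (3), v4→Port (3), v5→v2 (3), v5→Port (2); capacity 3 + 3 + 3 + 3 + 2 = 14.
This cut is saturated, so no flow can exceed 14.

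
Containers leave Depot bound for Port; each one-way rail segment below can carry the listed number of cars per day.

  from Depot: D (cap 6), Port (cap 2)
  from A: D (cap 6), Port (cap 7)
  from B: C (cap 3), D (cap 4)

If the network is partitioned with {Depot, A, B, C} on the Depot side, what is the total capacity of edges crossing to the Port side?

Edges leaving {Depot, A, B, C}: Depot→D (6), Depot→Port (2), A→D (6), A→Port (7), B→D (4).
Cut capacity = 6 + 2 + 6 + 7 + 4 = 25.

25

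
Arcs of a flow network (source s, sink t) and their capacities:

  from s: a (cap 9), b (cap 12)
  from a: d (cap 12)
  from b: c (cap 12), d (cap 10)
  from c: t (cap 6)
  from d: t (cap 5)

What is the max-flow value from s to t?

Augment s→a→d→t: bottleneck 5, flow now 5.
Augment s→b→c→t: bottleneck 6, flow now 11.
No augmenting path remains; maximum flow = 11.
In the residual graph, reachable from s: {s, a, b, c, d}.
Min-cut edges: c→t (6), d→t (5); capacity 6 + 5 = 11.
This cut is saturated, so no flow can exceed 11.

11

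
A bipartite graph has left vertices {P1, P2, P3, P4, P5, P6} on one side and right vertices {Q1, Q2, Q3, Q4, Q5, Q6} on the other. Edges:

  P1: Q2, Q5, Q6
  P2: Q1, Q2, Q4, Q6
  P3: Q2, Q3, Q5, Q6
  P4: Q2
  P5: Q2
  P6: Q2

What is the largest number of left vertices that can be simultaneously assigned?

Unit-capacity flow: source→left, listed edges, right→sink; max matching = max flow.
Augmenting path P1→Q2 (+1); matched 1.
Augmenting path P2→Q1 (+1); matched 2.
Augmenting path P3→Q3 (+1); matched 3.
Augmenting path P4→Q2→P1→Q5 (+1); matched 4.
No augmenting path remains; maximum matching = 4.
König certificate: {P1, P2, P3, Q2} is a vertex cover of size 4 (every listed pair touches it), so no matching can be larger.

4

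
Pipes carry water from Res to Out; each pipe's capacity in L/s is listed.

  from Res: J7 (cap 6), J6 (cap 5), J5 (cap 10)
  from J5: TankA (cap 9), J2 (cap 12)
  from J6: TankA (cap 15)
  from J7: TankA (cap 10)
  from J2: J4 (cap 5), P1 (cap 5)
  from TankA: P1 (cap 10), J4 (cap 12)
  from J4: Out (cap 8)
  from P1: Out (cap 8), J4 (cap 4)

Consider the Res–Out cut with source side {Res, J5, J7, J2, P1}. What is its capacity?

41

Edges leaving {Res, J5, J7, J2, P1}: Res→J6 (5), J5→TankA (9), J7→TankA (10), J2→J4 (5), P1→J4 (4), P1→Out (8).
Cut capacity = 5 + 9 + 10 + 5 + 4 + 8 = 41.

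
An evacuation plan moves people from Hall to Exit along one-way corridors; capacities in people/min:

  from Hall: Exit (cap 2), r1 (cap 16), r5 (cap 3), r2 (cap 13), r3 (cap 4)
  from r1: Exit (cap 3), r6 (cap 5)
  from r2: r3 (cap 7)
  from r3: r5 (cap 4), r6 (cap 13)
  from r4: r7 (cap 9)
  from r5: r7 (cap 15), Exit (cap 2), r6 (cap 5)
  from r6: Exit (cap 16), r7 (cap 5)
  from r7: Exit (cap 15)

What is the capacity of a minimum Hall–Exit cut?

24

Augment Hall→Exit: bottleneck 2, flow now 2.
Augment Hall→r1→Exit: bottleneck 3, flow now 5.
Augment Hall→r5→Exit: bottleneck 2, flow now 7.
Augment Hall→r1→r6→Exit: bottleneck 5, flow now 12.
Augment Hall→r3→r6→Exit: bottleneck 4, flow now 16.
Augment Hall→r5→r6→Exit: bottleneck 1, flow now 17.
Augment Hall→r2→r3→r6→Exit: bottleneck 6, flow now 23.
Augment Hall→r2→r3→r5→r7→Exit: bottleneck 1, flow now 24.
No augmenting path remains; maximum flow = 24.
By max-flow min-cut, the minimum cut capacity equals the max flow.
In the residual graph, reachable from Hall: {Hall, r1, r2}.
Min-cut edges: Hall→r3 (4), Hall→r5 (3), Hall→Exit (2), r1→r6 (5), r1→Exit (3), r2→r3 (7); capacity 4 + 3 + 2 + 5 + 3 + 7 = 24.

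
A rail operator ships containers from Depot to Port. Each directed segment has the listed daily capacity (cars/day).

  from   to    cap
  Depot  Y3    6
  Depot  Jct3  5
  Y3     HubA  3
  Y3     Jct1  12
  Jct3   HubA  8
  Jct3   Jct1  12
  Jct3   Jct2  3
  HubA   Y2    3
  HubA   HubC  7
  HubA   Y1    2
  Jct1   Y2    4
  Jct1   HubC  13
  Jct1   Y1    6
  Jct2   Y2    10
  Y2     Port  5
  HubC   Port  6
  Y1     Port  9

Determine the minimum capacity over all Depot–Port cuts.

Augment Depot→Y3→HubA→Y2→Port: bottleneck 3, flow now 3.
Augment Depot→Y3→Jct1→Y2→Port: bottleneck 2, flow now 5.
Augment Depot→Y3→Jct1→HubC→Port: bottleneck 1, flow now 6.
Augment Depot→Jct3→HubA→HubC→Port: bottleneck 5, flow now 11.
No augmenting path remains; maximum flow = 11.
By max-flow min-cut, the minimum cut capacity equals the max flow.
In the residual graph, reachable from Depot: {Depot}.
Min-cut edges: Depot→Y3 (6), Depot→Jct3 (5); capacity 6 + 5 = 11.

11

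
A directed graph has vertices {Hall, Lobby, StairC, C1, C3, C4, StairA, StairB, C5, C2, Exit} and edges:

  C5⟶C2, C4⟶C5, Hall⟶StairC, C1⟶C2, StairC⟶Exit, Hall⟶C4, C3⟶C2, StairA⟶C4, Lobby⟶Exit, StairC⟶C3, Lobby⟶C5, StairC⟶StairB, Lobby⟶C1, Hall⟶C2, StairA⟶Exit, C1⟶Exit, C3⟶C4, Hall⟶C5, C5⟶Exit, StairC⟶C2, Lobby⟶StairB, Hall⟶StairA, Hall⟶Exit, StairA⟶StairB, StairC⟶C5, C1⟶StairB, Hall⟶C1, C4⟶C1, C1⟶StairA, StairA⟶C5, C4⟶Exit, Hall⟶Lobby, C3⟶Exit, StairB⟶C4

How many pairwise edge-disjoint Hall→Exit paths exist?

Assign every edge capacity 1; by Menger, the answer equals the max flow.
Path Hall→Exit (+1); total 1.
Path Hall→Lobby→Exit (+1); total 2.
Path Hall→StairC→Exit (+1); total 3.
Path Hall→C1→Exit (+1); total 4.
Path Hall→C4→Exit (+1); total 5.
Path Hall→StairA→Exit (+1); total 6.
Path Hall→C5→Exit (+1); total 7.
No residual Hall→Exit path; max flow = 7.
Certifying cut of size 7: {Hall→C1, Hall→C4, Hall→C5, Hall→Exit, Hall→Lobby, Hall→StairA, Hall→StairC}.

7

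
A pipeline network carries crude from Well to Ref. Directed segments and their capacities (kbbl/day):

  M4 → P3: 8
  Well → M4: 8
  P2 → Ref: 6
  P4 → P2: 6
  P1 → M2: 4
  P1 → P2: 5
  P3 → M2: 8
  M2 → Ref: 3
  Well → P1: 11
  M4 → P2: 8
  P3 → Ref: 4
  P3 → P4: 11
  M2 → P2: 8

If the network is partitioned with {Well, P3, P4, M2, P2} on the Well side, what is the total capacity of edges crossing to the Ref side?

32

Edges leaving {Well, P3, P4, M2, P2}: Well→M4 (8), Well→P1 (11), P3→Ref (4), M2→Ref (3), P2→Ref (6).
Cut capacity = 8 + 11 + 4 + 3 + 6 = 32.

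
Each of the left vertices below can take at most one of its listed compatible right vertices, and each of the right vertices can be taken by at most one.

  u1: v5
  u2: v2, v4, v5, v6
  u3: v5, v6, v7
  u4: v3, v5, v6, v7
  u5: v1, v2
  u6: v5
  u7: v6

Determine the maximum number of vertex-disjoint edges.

6

Unit-capacity flow: source→left, listed edges, right→sink; max matching = max flow.
Augmenting path u1→v5 (+1); matched 1.
Augmenting path u2→v2 (+1); matched 2.
Augmenting path u3→v6 (+1); matched 3.
Augmenting path u4→v3 (+1); matched 4.
Augmenting path u5→v1 (+1); matched 5.
Augmenting path u7→v6→u3→v7 (+1); matched 6.
No augmenting path remains; maximum matching = 6.
König certificate: {u2, u3, u4, u5, u7, v5} is a vertex cover of size 6 (every listed pair touches it), so no matching can be larger.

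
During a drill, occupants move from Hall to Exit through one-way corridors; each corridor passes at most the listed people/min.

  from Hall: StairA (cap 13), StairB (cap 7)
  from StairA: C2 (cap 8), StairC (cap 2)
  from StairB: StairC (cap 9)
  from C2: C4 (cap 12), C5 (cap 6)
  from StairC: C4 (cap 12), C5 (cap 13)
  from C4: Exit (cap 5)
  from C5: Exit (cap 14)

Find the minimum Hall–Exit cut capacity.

17

Augment Hall→StairA→C2→C4→Exit: bottleneck 5, flow now 5.
Augment Hall→StairA→C2→C5→Exit: bottleneck 3, flow now 8.
Augment Hall→StairA→StairC→C5→Exit: bottleneck 2, flow now 10.
Augment Hall→StairB→StairC→C5→Exit: bottleneck 7, flow now 17.
No augmenting path remains; maximum flow = 17.
By max-flow min-cut, the minimum cut capacity equals the max flow.
In the residual graph, reachable from Hall: {Hall, StairA}.
Min-cut edges: Hall→StairB (7), StairA→C2 (8), StairA→StairC (2); capacity 7 + 8 + 2 = 17.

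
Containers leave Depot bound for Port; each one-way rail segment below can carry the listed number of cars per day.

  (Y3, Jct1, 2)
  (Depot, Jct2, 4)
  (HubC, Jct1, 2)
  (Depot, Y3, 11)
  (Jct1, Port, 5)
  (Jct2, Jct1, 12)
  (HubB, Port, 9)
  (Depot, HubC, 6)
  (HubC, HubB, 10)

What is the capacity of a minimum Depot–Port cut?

Augment Depot→Y3→Jct1→Port: bottleneck 2, flow now 2.
Augment Depot→HubC→Jct1→Port: bottleneck 2, flow now 4.
Augment Depot→HubC→HubB→Port: bottleneck 4, flow now 8.
Augment Depot→Jct2→Jct1→Port: bottleneck 1, flow now 9.
Augment Depot→Jct2→Jct1→HubC→HubB→Port: bottleneck 2, flow now 11. (uses reverse residual edge)
No augmenting path remains; maximum flow = 11.
By max-flow min-cut, the minimum cut capacity equals the max flow.
In the residual graph, reachable from Depot: {Depot, Y3, Jct2, Jct1}.
Min-cut edges: Depot→HubC (6), Jct1→Port (5); capacity 6 + 5 = 11.

11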